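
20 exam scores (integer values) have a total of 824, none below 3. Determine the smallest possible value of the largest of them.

If every one of the 20 were at most 41, the total would be at most 20 × 41 = 820 < 824.
Equality holds with 4 values of 42 and 16 values of 41.

42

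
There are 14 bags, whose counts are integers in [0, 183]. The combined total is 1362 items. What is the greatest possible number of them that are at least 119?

If k of the values are ≥ 119, the total is ≥ 119k + 0(14 − k).
Setting 119k + 0(14 − k) ≤ 1362 gives 119k ≤ 1362, so k ≤ 11.
k = 11 is achieved by 11 values at 119 and 3 at 0, total 1309; add 53 to one value (staying below 119) to reach 1362.

11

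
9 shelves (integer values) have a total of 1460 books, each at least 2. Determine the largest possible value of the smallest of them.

If every one of the 9 were at least 163, the total would be at least 9 × 163 = 1467 > 1460.
Equality holds with 7 values of 162 and 2 values of 163.

162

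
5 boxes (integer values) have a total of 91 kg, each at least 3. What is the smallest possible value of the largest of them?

Some value must be at least ⌈91/5⌉ = 19, since 5 × 18 = 90 < 91.
Achievable: 1 of them at 19 and 4 at 18 total 91.

19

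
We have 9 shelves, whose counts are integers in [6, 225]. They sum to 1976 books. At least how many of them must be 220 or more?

If only k of them are at least 220, the other 9 − k are at most 219, so the total is at most k·225 + (9 − k)·219.
This must reach 1976, so k·225 + (9 − k)·219 ≥ 1976, giving k ≥ 1.
Exactly 1 works: 1 value at 225 and 8 at 219 total 1977; lower one of the high values by 1 (still ≥ 220) to hit 1976.

1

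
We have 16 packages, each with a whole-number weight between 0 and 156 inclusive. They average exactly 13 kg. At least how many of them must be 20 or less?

The total is 16 × 13 = 208.
If only k of them are at most 20, the other 16 − k are at least 21, so the total is at least (16 − k)·21 + k·0.
This is ≤ 208, so (16 − k)·21 + 0k ≤ 208, which gives k ≥ 7.
Exactly 7 works: 7 values at 0 and 9 at 21 total 189; raise one of the low values by 19 (still ≤ 20) to hit 208.

7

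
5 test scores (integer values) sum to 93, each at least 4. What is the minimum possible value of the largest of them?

The 5 values sum to 93, so their maximum is at least ⌈93/5⌉ = 19.
Achievable: 3 of them at 19 and 2 at 18 total 93.

19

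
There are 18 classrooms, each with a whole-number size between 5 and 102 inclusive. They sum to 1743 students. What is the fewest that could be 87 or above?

13

Suppose at most 18 − j of them reach 87; then j values are ≤ 86 and the rest ≤ 102.
The total is then ≤ 86·j + 102·(18 − j) = 1836 − 16j. For this to be ≥ 1743 we need j ≤ 5, so at least 18 − 5 = 13 must reach 87.
Exactly 13 works: 13 values at 102 and 5 at 86 total 1756; lower one of the high values by 13 (still ≥ 87) to hit 1743.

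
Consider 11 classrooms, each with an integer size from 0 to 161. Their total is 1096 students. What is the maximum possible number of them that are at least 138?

7

If k of the values are ≥ 138, the total is ≥ 138k + 0(11 − k).
Setting 138k + 0(11 − k) ≤ 1096 gives 138k ≤ 1096, so k ≤ 7.
k = 7 is achieved by 7 values at 138 and 4 at 0, total 966; add 130 to one value (staying below 138) to reach 1096.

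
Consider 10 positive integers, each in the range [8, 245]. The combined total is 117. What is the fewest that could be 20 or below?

8

Let j be the number exceeding 20. Then the total is ≥ 21·j + 8·(10 − j) = 80 + 13j.
So 13j ≤ 37 and j ≤ 2; hence at least 10 − 2 = 8 are ≤ 20.
Exactly 8 works: 8 values at 8 and 2 at 21 total 106; raise one of the low values by 11 (still ≤ 20) to hit 117.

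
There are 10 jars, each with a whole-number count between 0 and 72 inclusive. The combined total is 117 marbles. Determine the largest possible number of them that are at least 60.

If k of the values are ≥ 60, the total is ≥ 60k + 0(10 − k).
Setting 60k + 0(10 − k) ≤ 117 gives 60k ≤ 117, so k ≤ 1.
k = 1 is achieved by 1 value at 60 and 9 at 0, total 60; add 57 to one value (staying below 60) to reach 117.

1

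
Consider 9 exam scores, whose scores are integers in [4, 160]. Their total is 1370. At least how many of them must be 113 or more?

If only k of them are at least 113, the other 9 − k are at most 112, so the total is at most k·160 + (9 − k)·112.
This must reach 1370, so k·160 + (9 − k)·112 ≥ 1370, giving k ≥ 8.
Exactly 8 works: 8 values at 160 and 1 at 112 total 1392; lower one of the high values by 22 (still ≥ 113) to hit 1370.

8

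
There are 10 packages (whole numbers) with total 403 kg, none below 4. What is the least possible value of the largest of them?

41

The average is 403/10 > 40, so not all 10 can be 40 or less; the largest is ≥ 41.
Taking 7 copies of 40 and 3 copies of 41 gives exactly 403, so 41 is attained.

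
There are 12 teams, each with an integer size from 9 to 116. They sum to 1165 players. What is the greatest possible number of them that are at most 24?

Each value at 24 or below falls at least 116 − 24 = 92 short of the ceiling 116.
The ceiling total is 12 × 116 = 1392, and we need 1165, so at most ⌊(1392 − 1165)/92⌋ = 2 can be that low.
k = 2 is achieved by 2 values at 24 and 10 at 116, total 1208; lower one of the 116's by 43 (still > 24) to reach 1165.

2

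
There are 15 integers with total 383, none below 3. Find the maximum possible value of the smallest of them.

25

If every one of the 15 were at least 26, the total would be at least 15 × 26 = 390 > 383.
Equality holds with 7 values of 25 and 8 values of 26.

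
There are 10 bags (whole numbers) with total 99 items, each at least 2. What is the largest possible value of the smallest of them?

9

If every one of the 10 were at least 10, the total would be at least 10 × 10 = 100 > 99.
Equality holds with 1 value of 9 and 9 values of 10.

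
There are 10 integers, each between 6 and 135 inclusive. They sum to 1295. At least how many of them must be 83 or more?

9

Each value short of 83 is at most 82, costing at least 135 − 82 = 53 against the maximum total of 1350.
We can afford to lose at most 1350 − 1295 = 55, so at most ⌊55/53⌋ = 1 fall short, and at least 9 are ≥ 83.
Exactly 9 works: 9 values at 135 and 1 at 82 total 1297; lower one of the high values by 2 (still ≥ 83) to hit 1295.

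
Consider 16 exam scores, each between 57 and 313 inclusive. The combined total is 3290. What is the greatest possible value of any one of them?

313

Maximizing one value means minimizing the remaining 15.
The other 15 contribute at least 15 × 57 = 855, leaving at most 3290 − 855 = 2435.
But each score is capped at 313, so the maximum is 313.
Achievable: one at 313 and the other 15 totalling 2977, which fits since 15 × 57 ≤ 2977 ≤ 15 × 313.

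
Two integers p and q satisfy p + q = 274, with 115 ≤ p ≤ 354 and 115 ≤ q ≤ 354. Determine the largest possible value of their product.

18769

With p + q fixed, pq peaks when the two are closest together.
Taking p = 137 and q = 137 (both in [115, 354]) gives pq = 18769.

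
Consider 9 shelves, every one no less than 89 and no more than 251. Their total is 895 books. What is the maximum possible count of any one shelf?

183

Maximizing one value means minimizing the remaining 8.
The other 8 contribute at least 8 × 89 = 712, leaving at most 895 − 712 = 183.
Since 183 ≤ 251, this is achievable: one at 183 and 8 at 89.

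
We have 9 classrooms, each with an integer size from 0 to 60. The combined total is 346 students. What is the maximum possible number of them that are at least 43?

8

With k values at 43 or above and the rest at least 0, the sum is at least 0 + 43k.
Since the sum is 346, we need 43k ≤ 346, i.e. k ≤ 8.
k = 8 is achieved by 8 values at 43 and 1 at 0, total 344; add 2 to one value (staying below 43) to reach 346.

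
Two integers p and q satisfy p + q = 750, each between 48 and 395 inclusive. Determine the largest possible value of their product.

140625

With p + q fixed, pq peaks when the two are closest together.
Taking p = 375 and q = 375 (both in [48, 395]) gives pq = 140625.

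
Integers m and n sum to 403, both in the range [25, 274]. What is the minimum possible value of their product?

35346

Since m + n is fixed, pushing one of them to its bound minimizes the product.
The extreme feasible split is m = 129, n = 274, giving mn = 35346.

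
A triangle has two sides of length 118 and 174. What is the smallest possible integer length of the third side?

57

The third side must exceed |118 − 174| = 56.
The smallest integer above 56 is 57.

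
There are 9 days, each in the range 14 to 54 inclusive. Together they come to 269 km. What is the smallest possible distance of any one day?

14

Minimizing one value means maximizing the remaining 8.
The other 8 can take up 8 × 54 = 432 ≥ 269 − 14, so one day can sit at its floor of 14.
Achievable: one at 14 and the other 8 totalling 255, which fits since 8 × 14 ≤ 255 ≤ 8 × 54.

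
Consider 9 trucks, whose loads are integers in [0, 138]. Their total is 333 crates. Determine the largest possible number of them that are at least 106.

With k values at 106 or above and the rest at least 0, the sum is at least 0 + 106k.
Since the sum is 333, we need 106k ≤ 333, i.e. k ≤ 3.
k = 3 is achieved by 3 values at 106 and 6 at 0, total 318; add 15 to one value (staying below 106) to reach 333.

3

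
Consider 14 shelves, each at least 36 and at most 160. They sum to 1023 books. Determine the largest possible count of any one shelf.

To make one shelf as large as possible, make the other 13 as small as possible.
The other 13 contribute at least 13 × 36 = 468, leaving at most 1023 − 468 = 555.
But each shelf is capped at 160, so the maximum is 160.
Achievable: one at 160 and the other 13 totalling 863, which fits since 13 × 36 ≤ 863 ≤ 13 × 160.

160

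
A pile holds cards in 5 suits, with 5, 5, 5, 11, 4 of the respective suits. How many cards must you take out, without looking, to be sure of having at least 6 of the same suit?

In the worst case you take as many as possible of each suit without reaching 6: 5 + 5 + 5 + 5 + 4 = 24.
The next one must give 6 of some suit, so 24 + 1 = 25.

25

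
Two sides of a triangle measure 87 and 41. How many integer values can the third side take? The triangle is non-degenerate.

The triangle inequality gives |87 − 41| < c < 87 + 41, i.e. 46 < c < 128.
So c can be any integer from 47 to 127: 81 values.

81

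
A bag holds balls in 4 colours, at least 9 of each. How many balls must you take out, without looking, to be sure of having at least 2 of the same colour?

You could draw 1 of every colour without reaching 2 of any — 4 in all.
One more forces 2 of some colour, so 4 + 1 = 5.

5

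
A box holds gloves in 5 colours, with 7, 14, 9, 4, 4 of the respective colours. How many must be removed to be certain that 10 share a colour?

34

In the worst case you take as many as possible of each colour without reaching 10: 7 + 9 + 9 + 4 + 4 = 33.
The next one must give 10 of some colour, so 33 + 1 = 34.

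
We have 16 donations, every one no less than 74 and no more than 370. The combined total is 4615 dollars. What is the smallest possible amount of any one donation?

Minimizing one value means maximizing the remaining 15.
The other 15 can take up 15 × 370 = 5550 ≥ 4615 − 74, so one donation can sit at its floor of 74.
Achievable: one at 74 and the other 15 totalling 4541, which fits since 15 × 74 ≤ 4541 ≤ 15 × 370.

74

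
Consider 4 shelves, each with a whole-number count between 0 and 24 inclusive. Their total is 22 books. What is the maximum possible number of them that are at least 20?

With k values at 20 or above and the rest at least 0, the sum is at least 0 + 20k.
Since the sum is 22, we need 20k ≤ 22, i.e. k ≤ 1.
k = 1 is achieved by 1 value at 20 and 3 at 0, total 20; add 2 to one value (staying below 20) to reach 22.

1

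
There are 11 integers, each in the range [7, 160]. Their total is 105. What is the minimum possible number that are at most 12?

Let j be the number exceeding 12. Then the total is ≥ 13·j + 7·(11 − j) = 77 + 6j.
So 6j ≤ 28 and j ≤ 4; hence at least 11 − 4 = 7 are ≤ 12.
Exactly 7 works: 7 values at 7 and 4 at 13 total 101; raise one of the low values by 4 (still ≤ 12) to hit 105.

7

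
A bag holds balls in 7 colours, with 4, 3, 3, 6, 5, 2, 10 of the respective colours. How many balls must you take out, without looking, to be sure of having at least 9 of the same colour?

In the worst case you take as many as possible of each colour without reaching 9: 4 + 3 + 3 + 6 + 5 + 2 + 8 = 31.
The next one must give 9 of some colour, so 31 + 1 = 32.

32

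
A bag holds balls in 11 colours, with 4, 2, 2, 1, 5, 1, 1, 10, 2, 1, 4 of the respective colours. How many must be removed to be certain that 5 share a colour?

27

In the worst case you take as many as possible of each colour without reaching 5: 4 + 2 + 2 + 1 + 4 + 1 + 1 + 4 + 2 + 1 + 4 = 26.
The next one must give 5 of some colour, so 26 + 1 = 27.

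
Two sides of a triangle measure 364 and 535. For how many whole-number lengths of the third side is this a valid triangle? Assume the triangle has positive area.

The triangle inequality gives |364 − 535| < c < 364 + 535, i.e. 171 < c < 899.
So c can be any integer from 172 to 898: 727 values.

727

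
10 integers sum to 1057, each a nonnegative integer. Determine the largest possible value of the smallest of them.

If every one of the 10 were at least 106, the total would be at least 10 × 106 = 1060 > 1057.
Taking 3 copies of 105 and 7 copies of 106 gives exactly 1057, so 105 is attained.

105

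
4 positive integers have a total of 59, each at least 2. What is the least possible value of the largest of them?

15

The 4 values sum to 59, so their maximum is at least ⌈59/4⌉ = 15.
Achievable: 3 of them at 15 and 1 at 14 total 59.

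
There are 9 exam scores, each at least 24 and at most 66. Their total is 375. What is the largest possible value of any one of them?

To make one score as large as possible, make the other 8 as small as possible.
The other 8 contribute at least 8 × 24 = 192, leaving at most 375 − 192 = 183.
But each score is capped at 66, so the maximum is 66.
Achievable: one at 66 and the other 8 totalling 309, which fits since 8 × 24 ≤ 309 ≤ 8 × 66.

66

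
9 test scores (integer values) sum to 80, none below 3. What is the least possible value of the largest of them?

9

If every one of the 9 were at most 8, the total would be at most 9 × 8 = 72 < 80.
Equality holds with 8 values of 9 and 1 value of 8.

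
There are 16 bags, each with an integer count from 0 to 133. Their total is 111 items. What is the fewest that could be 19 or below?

Let j be the number exceeding 19. Then the total is ≥ 20·j + 0·(16 − j) = 0 + 20j.
So 20j ≤ 111 and j ≤ 5; hence at least 16 − 5 = 11 are ≤ 19.
Exactly 11 works: 11 values at 0 and 5 at 20 total 100; raise one of the low values by 11 (still ≤ 19) to hit 111.

11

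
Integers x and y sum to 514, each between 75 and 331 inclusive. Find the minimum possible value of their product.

Since x + y is fixed, pushing one of them to its bound minimizes the product.
At the endpoint x = 183, y = 514 − 183 = 331, so xy = 183 × 331 = 60573.

60573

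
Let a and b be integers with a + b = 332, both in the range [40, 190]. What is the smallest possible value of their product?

For a fixed sum, ab is smallest when a and b are as far apart as possible.
At the endpoint a = 142, b = 332 − 142 = 190, so ab = 142 × 190 = 26980.

26980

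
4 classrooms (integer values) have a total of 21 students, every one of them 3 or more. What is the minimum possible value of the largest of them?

6

Some value must be at least ⌈21/4⌉ = 6, since 4 × 5 = 20 < 21.
Taking 3 copies of 5 and 1 copy of 6 gives exactly 21, so 6 is attained.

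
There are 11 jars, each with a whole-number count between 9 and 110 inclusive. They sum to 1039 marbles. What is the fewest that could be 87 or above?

Suppose at most 11 − j of them reach 87; then j values are ≤ 86 and the rest ≤ 110.
The total is then ≤ 86·j + 110·(11 − j) = 1210 − 24j. For this to be ≥ 1039 we need j ≤ 7, so at least 11 − 7 = 4 must reach 87.
Exactly 4 works: 4 values at 110 and 7 at 86 total 1042; lower one of the high values by 3 (still ≥ 87) to hit 1039.

4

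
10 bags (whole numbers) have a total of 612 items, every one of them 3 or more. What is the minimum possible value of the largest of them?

If every one of the 10 were at most 61, the total would be at most 10 × 61 = 610 < 612.
Achievable: 2 of them at 62 and 8 at 61 total 612.

62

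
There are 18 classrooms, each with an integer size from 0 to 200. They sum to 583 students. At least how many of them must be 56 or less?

If only k of them are at most 56, the other 18 − k are at least 57, so the total is at least (18 − k)·57 + k·0.
This is ≤ 583, so (18 − k)·57 + 0k ≤ 583, which gives k ≥ 8.
Exactly 8 works: 8 values at 0 and 10 at 57 total 570; raise one of the low values by 13 (still ≤ 56) to hit 583.

8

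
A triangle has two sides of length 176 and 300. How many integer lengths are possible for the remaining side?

The triangle inequality gives |176 − 300| < c < 176 + 300, i.e. 124 < c < 476.
So c can be any integer from 125 to 475: 351 values.

351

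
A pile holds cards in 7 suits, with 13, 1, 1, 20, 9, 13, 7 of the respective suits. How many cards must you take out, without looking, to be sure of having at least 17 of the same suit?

61

In the worst case you take as many as possible of each suit without reaching 17: 13 + 1 + 1 + 16 + 9 + 13 + 7 = 60.
The next one must give 17 of some suit, so 60 + 1 = 61.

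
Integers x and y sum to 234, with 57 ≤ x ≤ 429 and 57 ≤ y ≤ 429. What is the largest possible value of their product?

xy = x(234 − x) is maximized when x is as near 234/2 as the bounds allow.
Taking x = 117 and y = 117 (both in [57, 429]) gives xy = 13689.

13689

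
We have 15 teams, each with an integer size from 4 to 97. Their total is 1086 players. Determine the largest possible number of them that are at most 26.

5

Suppose k of them are at most 26. Those contribute at most 26 each and the rest at most 97 each.
So the total is at most 26k + 97(15 − k) = 1455 − 71k. This must still be ≥ 1086, so k ≤ 5.
k = 5 is achieved by 5 values at 26 and 10 at 97, total 1100; lower one of the 97's by 14 (still > 26) to reach 1086.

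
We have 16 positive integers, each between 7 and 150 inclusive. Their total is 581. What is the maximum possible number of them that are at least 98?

5

Suppose k of them are at least 98. Those contribute at least 98 each and the other 16 − k at least 7 each.
So the total is at least 98k + 7(16 − k) = 112 + 91k. This must be ≤ 581, giving k ≤ 5.
k = 5 is achieved by 5 values at 98 and 11 at 7, total 567; add 14 to one value (staying below 98) to reach 581.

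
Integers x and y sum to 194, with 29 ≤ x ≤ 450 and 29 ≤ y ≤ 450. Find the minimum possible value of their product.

4785

For a fixed sum, xy is smallest when x and y are as far apart as possible.
The extreme feasible split is x = 29, y = 165, giving xy = 4785.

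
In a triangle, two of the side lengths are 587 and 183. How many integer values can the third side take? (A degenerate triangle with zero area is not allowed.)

The triangle inequality gives |587 − 183| < c < 587 + 183, i.e. 404 < c < 770.
So c can be any integer from 405 to 769: 365 values.

365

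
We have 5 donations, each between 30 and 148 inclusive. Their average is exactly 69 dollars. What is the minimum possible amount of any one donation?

To make one donation as small as possible, make the other 4 as large as possible.
The total is 5 × 69 = 345.
The other 4 can take up 4 × 148 = 592 ≥ 345 − 30, so one donation can sit at its floor of 30.
Achievable: one at 30 and the other 4 totalling 315, which fits since 4 × 30 ≤ 315 ≤ 4 × 148.

30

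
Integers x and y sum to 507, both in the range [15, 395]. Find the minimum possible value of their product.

xy = x(507 − x) is concave in x, so over [112, 395] it is minimized at an endpoint.
The extreme feasible split is x = 112, y = 395, giving xy = 44240.

44240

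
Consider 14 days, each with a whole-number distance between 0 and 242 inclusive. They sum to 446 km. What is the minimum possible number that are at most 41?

4

If only k of them are at most 41, the other 14 − k are at least 42, so the total is at least (14 − k)·42 + k·0.
This is ≤ 446, so (14 − k)·42 + 0k ≤ 446, which gives k ≥ 4.
Exactly 4 works: 4 values at 0 and 10 at 42 total 420; raise one of the low values by 26 (still ≤ 41) to hit 446.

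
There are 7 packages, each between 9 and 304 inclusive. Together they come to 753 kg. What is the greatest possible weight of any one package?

To make one package as large as possible, make the other 6 as small as possible.
The other 6 contribute at least 6 × 9 = 54, leaving at most 753 − 54 = 699.
But each package is capped at 304, so the maximum is 304.
Achievable: one at 304 and the other 6 totalling 449, which fits since 6 × 9 ≤ 449 ≤ 6 × 304.

304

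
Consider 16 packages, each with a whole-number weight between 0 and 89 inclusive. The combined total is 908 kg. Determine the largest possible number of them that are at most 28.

8

Each value at 28 or below falls at least 89 − 28 = 61 short of the ceiling 89.
The ceiling total is 16 × 89 = 1424, and we need 908, so at most ⌊(1424 − 908)/61⌋ = 8 can be that low.
k = 8 is achieved by 8 values at 28 and 8 at 89, total 936; lower one of the 89's by 28 (still > 28) to reach 908.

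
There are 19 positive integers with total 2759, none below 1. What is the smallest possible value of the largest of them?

If every one of the 19 were at most 145, the total would be at most 19 × 145 = 2755 < 2759.
Equality holds with 4 values of 146 and 15 values of 145.

146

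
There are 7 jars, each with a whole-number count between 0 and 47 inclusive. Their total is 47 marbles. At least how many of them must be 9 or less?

3

Each value above 9 is at least 10, contributing at least 10 − 0 = 10 above the floor 0.
The sum exceeds the floor total 0 by 47, so at most ⌊47/10⌋ = 4 exceed 9, and at least 3 are ≤ 9.
Exactly 3 works: 3 values at 0 and 4 at 10 total 40; raise one of the low values by 7 (still ≤ 9) to hit 47.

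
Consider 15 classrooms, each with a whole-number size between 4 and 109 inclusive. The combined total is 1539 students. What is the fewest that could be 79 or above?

Each value short of 79 is at most 78, costing at least 109 − 78 = 31 against the maximum total of 1635.
We can afford to lose at most 1635 − 1539 = 96, so at most ⌊96/31⌋ = 3 fall short, and at least 12 are ≥ 79.
Exactly 12 works: 12 values at 109 and 3 at 78 total 1542; lower one of the high values by 3 (still ≥ 79) to hit 1539.

12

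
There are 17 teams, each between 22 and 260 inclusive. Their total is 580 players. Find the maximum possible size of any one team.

Maximizing one value means minimizing the remaining 16.
The other 16 contribute at least 16 × 22 = 352, leaving at most 580 − 352 = 228.
Since 228 ≤ 260, this is achievable: one at 228 and 16 at 22.

228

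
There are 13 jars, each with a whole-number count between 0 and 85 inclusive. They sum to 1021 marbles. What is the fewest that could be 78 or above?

3

If only k of them are at least 78, the other 13 − k are at most 77, so the total is at most k·85 + (13 − k)·77.
This must reach 1021, so k·85 + (13 − k)·77 ≥ 1021, giving k ≥ 3.
Exactly 3 works: 3 values at 85 and 10 at 77 total 1025; lower one of the high values by 4 (still ≥ 78) to hit 1021.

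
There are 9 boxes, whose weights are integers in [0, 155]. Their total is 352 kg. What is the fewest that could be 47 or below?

2

If only k of them are at most 47, the other 9 − k are at least 48, so the total is at least (9 − k)·48 + k·0.
This is ≤ 352, so (9 − k)·48 + 0k ≤ 352, which gives k ≥ 2.
Exactly 2 works: 2 values at 0 and 7 at 48 total 336; raise one of the low values by 16 (still ≤ 47) to hit 352.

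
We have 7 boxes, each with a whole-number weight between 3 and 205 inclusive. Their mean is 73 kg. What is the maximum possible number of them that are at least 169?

2

The total is 7 × 73 = 511.
If k of the values are ≥ 169, the total is ≥ 169k + 3(7 − k).
Setting 169k + 3(7 − k) ≤ 511 gives 166k ≤ 490, so k ≤ 2.
k = 2 is achieved by 2 values at 169 and 5 at 3, total 353; add 158 to one value (staying below 169) to reach 511.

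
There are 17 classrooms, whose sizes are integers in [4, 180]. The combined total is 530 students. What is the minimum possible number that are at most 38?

Each value above 38 is at least 39, contributing at least 39 − 4 = 35 above the floor 4.
The sum exceeds the floor total 68 by 462, so at most ⌊462/35⌋ = 13 exceed 38, and at least 4 are ≤ 38.
Exactly 4 works: 4 values at 4 and 13 at 39 total 523; raise one of the low values by 7 (still ≤ 38) to hit 530.

4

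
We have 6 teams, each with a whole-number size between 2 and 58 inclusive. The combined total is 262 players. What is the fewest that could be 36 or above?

If only k of them are at least 36, the other 6 − k are at most 35, so the total is at most k·58 + (6 − k)·35.
This must reach 262, so k·58 + (6 − k)·35 ≥ 262, giving k ≥ 3.
Exactly 3 works: 3 values at 58 and 3 at 35 total 279; lower one of the high values by 17 (still ≥ 36) to hit 262.

3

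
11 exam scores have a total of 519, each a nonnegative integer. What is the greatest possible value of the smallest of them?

47

If every one of the 11 were at least 48, the total would be at least 11 × 48 = 528 > 519.
Achievable: 9 of them at 47 and 2 at 48 total 519.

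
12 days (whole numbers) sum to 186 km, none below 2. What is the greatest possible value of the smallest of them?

15

The 12 values sum to 186, so their minimum is at most ⌊186/12⌋ = 15.
Equality holds with 6 values of 15 and 6 values of 16.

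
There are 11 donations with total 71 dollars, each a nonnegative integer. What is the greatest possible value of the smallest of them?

If every one of the 11 were at least 7, the total would be at least 11 × 7 = 77 > 71.
Achievable: 6 of them at 6 and 5 at 7 total 71.

6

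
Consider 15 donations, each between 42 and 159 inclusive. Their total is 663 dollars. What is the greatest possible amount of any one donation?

Maximizing one value means minimizing the remaining 14.
The other 14 contribute at least 14 × 42 = 588, leaving at most 663 − 588 = 75.
Since 75 ≤ 159, this is achievable: one at 75 and 14 at 42.

75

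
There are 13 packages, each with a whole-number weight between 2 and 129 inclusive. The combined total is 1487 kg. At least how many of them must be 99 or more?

7

Each value short of 99 is at most 98, costing at least 129 − 98 = 31 against the maximum total of 1677.
We can afford to lose at most 1677 − 1487 = 190, so at most ⌊190/31⌋ = 6 fall short, and at least 7 are ≥ 99.
Exactly 7 works: 7 values at 129 and 6 at 98 total 1491; lower one of the high values by 4 (still ≥ 99) to hit 1487.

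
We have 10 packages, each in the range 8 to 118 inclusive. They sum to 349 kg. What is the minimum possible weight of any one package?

Minimizing one value means maximizing the remaining 9.
The other 9 can take up 9 × 118 = 1062 ≥ 349 − 8, so one package can sit at its floor of 8.
Achievable: one at 8 and the other 9 totalling 341, which fits since 9 × 8 ≤ 341 ≤ 9 × 118.

8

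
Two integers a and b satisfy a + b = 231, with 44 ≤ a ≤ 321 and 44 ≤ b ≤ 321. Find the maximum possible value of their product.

For a fixed sum, the product ab is largest when a and b are as close as possible.
Taking a = 115 and b = 116 (both in [44, 321]) gives ab = 13340.

13340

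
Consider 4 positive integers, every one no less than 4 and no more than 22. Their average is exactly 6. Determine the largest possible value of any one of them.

12

Maximizing one value means minimizing the remaining 3.
The total is 4 × 6 = 24.
The other 3 contribute at least 3 × 4 = 12, leaving at most 24 − 12 = 12.
Since 12 ≤ 22, this is achievable: one at 12 and 3 at 4.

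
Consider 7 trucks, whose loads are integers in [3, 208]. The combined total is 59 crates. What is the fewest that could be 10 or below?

Each value above 10 is at least 11, contributing at least 11 − 3 = 8 above the floor 3.
The sum exceeds the floor total 21 by 38, so at most ⌊38/8⌋ = 4 exceed 10, and at least 3 are ≤ 10.
Exactly 3 works: 3 values at 3 and 4 at 11 total 53; raise one of the low values by 6 (still ≤ 10) to hit 59.

3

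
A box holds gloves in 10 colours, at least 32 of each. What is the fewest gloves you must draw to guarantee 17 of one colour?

161

In the worst case you draw 16 of each of the 10 colours: 10 × 16 = 160.
One more forces 17 of some colour, so 160 + 1 = 161.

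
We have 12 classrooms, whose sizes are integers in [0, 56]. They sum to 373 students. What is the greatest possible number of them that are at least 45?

8

With k values at 45 or above and the rest at least 0, the sum is at least 0 + 45k.
Since the sum is 373, we need 45k ≤ 373, i.e. k ≤ 8.
k = 8 is achieved by 8 values at 45 and 4 at 0, total 360; add 13 to one value (staying below 45) to reach 373.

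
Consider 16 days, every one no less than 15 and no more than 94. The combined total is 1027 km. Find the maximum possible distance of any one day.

94

To make one day as large as possible, make the other 15 as small as possible.
The other 15 contribute at least 15 × 15 = 225, leaving at most 1027 − 225 = 802.
But each day is capped at 94, so the maximum is 94.
Achievable: one at 94 and the other 15 totalling 933, which fits since 15 × 15 ≤ 933 ≤ 15 × 94.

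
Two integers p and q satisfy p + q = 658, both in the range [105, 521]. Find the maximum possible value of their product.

pq = p(658 − p) is maximized when p is as near 658/2 as the bounds allow.
Taking p = 329 and q = 329 (both in [105, 521]) gives pq = 108241.

108241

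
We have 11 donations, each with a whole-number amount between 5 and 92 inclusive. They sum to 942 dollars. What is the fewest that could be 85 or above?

Suppose at most 11 − j of them reach 85; then j values are ≤ 84 and the rest ≤ 92.
The total is then ≤ 84·j + 92·(11 − j) = 1012 − 8j. For this to be ≥ 942 we need j ≤ 8, so at least 11 − 8 = 3 must reach 85.
Exactly 3 works: 3 values at 92 and 8 at 84 total 948; lower one of the high values by 6 (still ≥ 85) to hit 942.

3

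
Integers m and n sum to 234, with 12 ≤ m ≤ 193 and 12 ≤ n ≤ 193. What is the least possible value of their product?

mn = m(234 − m) is concave in m, so over [41, 193] it is minimized at an endpoint.
At the endpoint m = 41, n = 234 − 41 = 193, so mn = 41 × 193 = 7913.

7913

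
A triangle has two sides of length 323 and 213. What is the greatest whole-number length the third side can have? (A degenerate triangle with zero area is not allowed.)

535

The third side must be less than 323 + 213 = 536.
The largest integer below 536 is 535.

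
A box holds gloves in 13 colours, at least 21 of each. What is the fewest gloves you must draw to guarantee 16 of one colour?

In the worst case you draw 15 of each of the 13 colours: 13 × 15 = 195.
One more forces 16 of some colour, so 195 + 1 = 196.

196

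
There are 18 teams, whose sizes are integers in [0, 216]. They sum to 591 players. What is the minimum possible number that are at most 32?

1

If only k of them are at most 32, the other 18 − k are at least 33, so the total is at least (18 − k)·33 + k·0.
This is ≤ 591, so (18 − k)·33 + 0k ≤ 591, which gives k ≥ 1.
Exactly 1 works: 1 value at 0 and 17 at 33 total 561; raise one of the low values by 30 (still ≤ 32) to hit 591.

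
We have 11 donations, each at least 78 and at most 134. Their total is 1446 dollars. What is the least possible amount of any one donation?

Minimizing one value means maximizing the remaining 10.
The other 10 contribute at most 10 × 134 = 1340, leaving at least 1446 − 1340 = 106.
Since 106 ≥ 78, this is achievable: one at 106 and 10 at 134.

106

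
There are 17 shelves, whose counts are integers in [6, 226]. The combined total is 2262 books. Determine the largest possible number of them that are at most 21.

Each value at 21 or below falls at least 226 − 21 = 205 short of the ceiling 226.
The ceiling total is 17 × 226 = 3842, and we need 2262, so at most ⌊(3842 − 2262)/205⌋ = 7 can be that low.
k = 7 is achieved by 7 values at 21 and 10 at 226, total 2407; lower one of the 226's by 145 (still > 21) to reach 2262.

7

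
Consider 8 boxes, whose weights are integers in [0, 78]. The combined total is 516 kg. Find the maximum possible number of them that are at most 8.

Suppose k of them are at most 8. Those contribute at most 8 each and the rest at most 78 each.
So the total is at most 8k + 78(8 − k) = 624 − 70k. This must still be ≥ 516, so k ≤ 1.
k = 1 is achieved by 1 value at 8 and 7 at 78, total 554; lower one of the 78's by 38 (still > 8) to reach 516.

1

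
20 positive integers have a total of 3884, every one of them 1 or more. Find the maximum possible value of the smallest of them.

The 20 values sum to 3884, so their minimum is at most ⌊3884/20⌋ = 194.
Achievable: 16 of them at 194 and 4 at 195 total 3884.

194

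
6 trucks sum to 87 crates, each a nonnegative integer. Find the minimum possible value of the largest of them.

15

Some value must be at least ⌈87/6⌉ = 15, since 6 × 14 = 84 < 87.
Taking 3 copies of 14 and 3 copies of 15 gives exactly 87, so 15 is attained.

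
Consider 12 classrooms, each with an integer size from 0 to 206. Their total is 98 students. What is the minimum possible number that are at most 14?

If only k of them are at most 14, the other 12 − k are at least 15, so the total is at least (12 − k)·15 + k·0.
This is ≤ 98, so (12 − k)·15 + 0k ≤ 98, which gives k ≥ 6.
Exactly 6 works: 6 values at 0 and 6 at 15 total 90; raise one of the low values by 8 (still ≤ 14) to hit 98.

6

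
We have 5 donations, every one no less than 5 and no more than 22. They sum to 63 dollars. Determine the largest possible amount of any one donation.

22

Maximizing one value means minimizing the remaining 4.
The other 4 contribute at least 4 × 5 = 20, leaving at most 63 − 20 = 43.
But each donation is capped at 22, so the maximum is 22.
Achievable: one at 22 and the other 4 totalling 41, which fits since 4 × 5 ≤ 41 ≤ 4 × 22.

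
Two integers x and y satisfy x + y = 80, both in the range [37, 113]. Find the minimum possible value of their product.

Since x + y is fixed, pushing one of them to its bound minimizes the product.
At the endpoint x = 37, y = 80 − 37 = 43, so xy = 37 × 43 = 1591.

1591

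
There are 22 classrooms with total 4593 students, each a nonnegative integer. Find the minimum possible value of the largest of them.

Some value must be at least ⌈4593/22⌉ = 209, since 22 × 208 = 4576 < 4593.
Equality holds with 17 values of 209 and 5 values of 208.

209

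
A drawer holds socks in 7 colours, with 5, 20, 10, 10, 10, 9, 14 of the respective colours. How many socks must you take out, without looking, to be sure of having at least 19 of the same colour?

In the worst case you take as many as possible of each colour without reaching 19: 5 + 18 + 10 + 10 + 10 + 9 + 14 = 76.
The next one must give 19 of some colour, so 76 + 1 = 77.

77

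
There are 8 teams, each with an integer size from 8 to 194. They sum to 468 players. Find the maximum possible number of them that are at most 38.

6

Each value at 38 or below falls at least 194 − 38 = 156 short of the ceiling 194.
The ceiling total is 8 × 194 = 1552, and we need 468, so at most ⌊(1552 − 468)/156⌋ = 6 can be that low.
k = 6 is achieved by 6 values at 38 and 2 at 194, total 616; lower one of the 194's by 148 (still > 38) to reach 468.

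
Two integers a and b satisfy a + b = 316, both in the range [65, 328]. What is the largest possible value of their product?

ab = a(316 − a) is maximized when a is as near 316/2 as the bounds allow.
Taking a = 158 and b = 158 (both in [65, 328]) gives ab = 24964.

24964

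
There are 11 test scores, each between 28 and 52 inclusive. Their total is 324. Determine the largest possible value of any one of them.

44

To make one score as large as possible, make the other 10 as small as possible.
The other 10 contribute at least 10 × 28 = 280, leaving at most 324 − 280 = 44.
Since 44 ≤ 52, this is achievable: one at 44 and 10 at 28.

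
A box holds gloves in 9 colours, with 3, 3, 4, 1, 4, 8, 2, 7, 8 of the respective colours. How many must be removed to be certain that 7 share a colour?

In the worst case you take as many as possible of each colour without reaching 7: 3 + 3 + 4 + 1 + 4 + 6 + 2 + 6 + 6 = 35.
The next one must give 7 of some colour, so 35 + 1 = 36.

36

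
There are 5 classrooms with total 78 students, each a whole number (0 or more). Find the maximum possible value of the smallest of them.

If every one of the 5 were at least 16, the total would be at least 5 × 16 = 80 > 78.
Achievable: 2 of them at 15 and 3 at 16 total 78.

15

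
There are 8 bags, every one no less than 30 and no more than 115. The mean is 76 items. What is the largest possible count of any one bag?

Maximizing one value means minimizing the remaining 7.
The total is 8 × 76 = 608.
The other 7 contribute at least 7 × 30 = 210, leaving at most 608 − 210 = 398.
But each bag is capped at 115, so the maximum is 115.
Achievable: one at 115 and the other 7 totalling 493, which fits since 7 × 30 ≤ 493 ≤ 7 × 115.

115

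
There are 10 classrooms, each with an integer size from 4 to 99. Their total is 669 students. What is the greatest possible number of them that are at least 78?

8

With k values at 78 or above and the rest at least 4, the sum is at least 40 + 74k.
Since the sum is 669, we need 74k ≤ 629, i.e. k ≤ 8.
k = 8 is achieved by 8 values at 78 and 2 at 4, total 632; add 37 to one value (staying below 78) to reach 669.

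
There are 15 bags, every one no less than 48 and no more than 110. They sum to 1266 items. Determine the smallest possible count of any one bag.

Minimizing one value means maximizing the remaining 14.
The other 14 can take up 14 × 110 = 1540 ≥ 1266 − 48, so one bag can sit at its floor of 48.
Achievable: one at 48 and the other 14 totalling 1218, which fits since 14 × 48 ≤ 1218 ≤ 14 × 110.

48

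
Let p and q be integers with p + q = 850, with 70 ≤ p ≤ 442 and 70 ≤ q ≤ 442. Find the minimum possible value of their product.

180336

For a fixed sum, pq is smallest when p and q are as far apart as possible.
At the endpoint p = 408, q = 850 − 408 = 442, so pq = 408 × 442 = 180336.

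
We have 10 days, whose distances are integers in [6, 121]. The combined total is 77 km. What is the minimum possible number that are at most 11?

8

Each value above 11 is at least 12, contributing at least 12 − 6 = 6 above the floor 6.
The sum exceeds the floor total 60 by 17, so at most ⌊17/6⌋ = 2 exceed 11, and at least 8 are ≤ 11.
Exactly 8 works: 8 values at 6 and 2 at 12 total 72; raise one of the low values by 5 (still ≤ 11) to hit 77.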